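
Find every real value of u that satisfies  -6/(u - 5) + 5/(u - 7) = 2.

Multiply both sides by (u - 5)(u - 7):
-6(u - 7) + 5(u - 5) = 2(u - 5)(u - 7).
Expand and collect terms: 2u² - 23u + 53 = 0.
By the quadratic formula, u = (23 ± √105) / 4, so u ≈ 8.3117 or u ≈ 3.1883.
Neither value makes a denominator zero (u ≠ 5, u ≠ 7), so both are valid.

u = 3.1883 or u = 8.3117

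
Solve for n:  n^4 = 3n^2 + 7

Let u = n^2. The equation becomes u^2 - 3u - 7 = 0.
By the quadratic formula, u = 3/2 + sqrt(37)/2 or u = 3/2 - sqrt(37)/2.
n^2 = 3/2 + sqrt(37)/2 gives n = +/-sqrt(3/2 + sqrt(37)/2) ~= +/-2.1311.
n^2 = 3/2 - sqrt(37)/2 < 0 has no real solution.

n = -2.1311 or n = 2.1311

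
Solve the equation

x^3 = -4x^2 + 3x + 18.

x = -3 or x = 2

Rearrange: x^3 + 4x^2 - 3x - 18 = 0.
Possible rational roots are divisors of -18. Testing x = 2 gives 0, so (x - 2) is a factor.
Divide: x^3 + 4x^2 - 3x - 18 = (x - 2)(x^2 + 6x + 9).
The quadratic has the repeated root x = -3.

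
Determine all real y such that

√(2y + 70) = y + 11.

y = -3

Square both sides: 2y + 70 = (y + 11)².
Expand and rearrange: y² + 20y + 51 = 0.
Solving gives y = -3 or y = -17.
Check each candidate in the original equation:
  y = -3: √(64) = 8, while y + 11 = 8 — valid.
  y = -17: √(36) = 6, while y + 11 = -6 — extraneous.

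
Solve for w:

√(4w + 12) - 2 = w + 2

Isolate the radical: √(4w + 12) = w + 4.
Square both sides: 4w + 12 = (w + 4)².
Expand and rearrange: w² + 4w + 4 = 0.
This gives the repeated root w = -2.
Check in the original equation:
  w = -2: √(4) = 2, while w + 4 = 2 — valid.

w = -2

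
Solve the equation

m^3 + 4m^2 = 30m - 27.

Rearrange: m^3 + 4m^2 - 30m + 27 = 0.
Possible rational roots are divisors of 27. Testing m = 3 gives 0, so (m - 3) is a factor.
Divide: m^3 + 4m^2 - 30m + 27 = (m - 3)(m^2 + 7m - 9).
Apply the quadratic formula to m^2 + 7m - 9 = 0: m = (-7 +/- sqrt(85))/2, i.e. m ~= 1.1098 or m ~= -8.1098.

m = -8.1098 or m = 1.1098 or m = 3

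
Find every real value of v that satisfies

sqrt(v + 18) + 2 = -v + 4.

Isolate the radical: sqrt(v + 18) = -v + 2.
Square both sides: v + 18 = (-v + 2)^2.
Expand and rearrange: v^2 - 5v - 14 = 0.
Solving gives v = 7 or v = -2.
Check each candidate in the original equation:
  v = 7: sqrt(25) = 5, while -v + 2 = -5 — extraneous.
  v = -2: sqrt(16) = 4, while -v + 2 = 4 — valid.

v = -2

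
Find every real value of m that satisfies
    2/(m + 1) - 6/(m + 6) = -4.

Multiply both sides by (m + 1)(m + 6):
2(m + 6) - 6(m + 1) = -4(m + 1)(m + 6).
Expand and collect terms: -4m^2 - 24m - 30 = 0.
By the quadratic formula, m = (24 +/- sqrt(96)) / -8, so m ~= -4.2247 or m ~= -1.7753.
Neither value makes a denominator zero (m != -1, m != -6), so both are valid.

m = -4.2247 or m = -1.7753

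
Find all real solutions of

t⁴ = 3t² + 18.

t = -2.4495 or t = 2.4495

Let u = t². The equation becomes u² - 3u - 18 = 0.
Factor: (u + 3)(u - 6) = 0, so u = -3 or u = 6.
t² = -3 < 0 has no real solution.
t² = 6 gives t = ±√(6) ≈ ±2.4495.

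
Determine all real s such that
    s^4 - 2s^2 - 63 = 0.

s = -3 or s = 3

Let u = s^2. The equation becomes u^2 - 2u - 63 = 0.
Factor: (u - 9)(u + 7) = 0, so u = 9 or u = -7.
s^2 = 9 gives s = +/-3.
s^2 = -7 < 0 has no real solution.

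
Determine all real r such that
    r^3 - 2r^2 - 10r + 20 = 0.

r = -3.1623 or r = 2 or r = 3.1623

Possible rational roots are divisors of 20. Testing r = 2 gives 0, so (r - 2) is a factor.
Divide: r^3 - 2r^2 - 10r + 20 = (r - 2)(r^2 - 10).
Apply the quadratic formula to r^2 - 10 = 0: r = (0 +/- sqrt(40))/2, i.e. r ~= 3.1623 or r ~= -3.1623.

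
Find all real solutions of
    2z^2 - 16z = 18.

Bring every term to one side: 2z^2 - 16z - 18 = 0.
Factor: 2(z + 1)(z - 9) = 0.
So z = -1 or z = 9.

z = -1 or z = 9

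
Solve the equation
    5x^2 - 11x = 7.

Rearrange to standard form: 5x^2 - 11x - 7 = 0.
Discriminant: (-11)^2 - 4*5*(-7) = 261.
Quadratic formula: x = (11 +/- sqrt(261)) / 10.
So x = 11/10 + 3*sqrt(29)/10 ~= 2.7155 or x = 11/10 - 3*sqrt(29)/10 ~= -0.5155.

x = -0.5155 or x = 2.7155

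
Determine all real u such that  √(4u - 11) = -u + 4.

u = 3

Square both sides: 4u - 11 = (-u + 4)².
Expand and rearrange: u² - 12u + 27 = 0.
Solving gives u = 9 or u = 3.
Check each candidate in the original equation:
  u = 9: √(25) = 5, while -u + 4 = -5 — extraneous.
  u = 3: √(1) = 1, while -u + 4 = 1 — valid.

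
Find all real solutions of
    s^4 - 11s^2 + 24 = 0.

Let u = s^2. The equation becomes u^2 - 11u + 24 = 0.
Factor: (u - 8)(u - 3) = 0, so u = 8 or u = 3.
s^2 = 8 gives s = +/-2*sqrt(2) ~= +/-2.8284.
s^2 = 3 gives s = +/-sqrt(3) ~= +/-1.7321.

s = -2.8284 or s = -1.7321 or s = 1.7321 or s = 2.8284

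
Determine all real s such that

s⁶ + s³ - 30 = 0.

Let u = s³. The equation becomes u² + u - 30 = 0.
Factor: (u - 5)(u + 6) = 0, so u = 5 or u = -6.
s³ = 5 gives s = ∛(5) ≈ 1.71.
s³ = -6 gives s = -∛(6) ≈ -1.8171.

s = -1.8171 or s = 1.71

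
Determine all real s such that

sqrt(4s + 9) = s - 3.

s = 10

Square both sides: 4s + 9 = (s - 3)^2.
Expand and rearrange: s^2 - 10s = 0.
Solving gives s = 10 or s = 0.
Check each candidate in the original equation:
  s = 10: sqrt(49) = 7, while s - 3 = 7 — valid.
  s = 0: sqrt(9) = 3, while s - 3 = -3 — extraneous.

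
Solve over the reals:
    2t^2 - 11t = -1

Rearrange to standard form: 2t^2 - 11t + 1 = 0.
Discriminant: (-11)^2 - 4*2*1 = 113.
Quadratic formula: t = (11 +/- sqrt(113)) / 4.
So t = sqrt(113)/4 + 11/4 ~= 5.4075 or t = 11/4 - sqrt(113)/4 ~= 0.0925.

t = 0.0925 or t = 5.4075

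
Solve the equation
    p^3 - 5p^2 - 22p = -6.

Rearrange: p^3 - 5p^2 - 22p + 6 = 0.
Possible rational roots are divisors of 6. Testing p = -3 gives 0, so (p + 3) is a factor.
Divide: p^3 - 5p^2 - 22p + 6 = (p + 3)(p^2 - 8p + 2).
Apply the quadratic formula to p^2 - 8p + 2 = 0: p = (8 +/- sqrt(56))/2, i.e. p ~= 7.7417 or p ~= 0.2583.

p = -3 or p = 0.2583 or p = 7.7417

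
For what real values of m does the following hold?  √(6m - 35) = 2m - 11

m = 6 or m = 6.5

Square both sides: 6m - 35 = (2m - 11)².
Expand and rearrange: 4m² - 50m + 156 = 0.
Solving gives m = 6.5 or m = 6.
Check each candidate in the original equation:
  m = 6.5: √(4) = 2, while 2m - 11 = 2 — valid.
  m = 6: √(1) = 1, while 2m - 11 = 1 — valid.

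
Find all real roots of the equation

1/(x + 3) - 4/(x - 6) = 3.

Multiply both sides by (x + 3)(x - 6):
(x - 6) - 4(x + 3) = 3(x + 3)(x - 6).
Expand and collect terms: 3x² - 6x - 36 = 0.
By the quadratic formula, x = (6 ± √468) / 6, so x ≈ 4.6056 or x ≈ -2.6056.
Neither value makes a denominator zero (x ≠ -3, x ≠ 6), so both are valid.

x = -2.6056 or x = 4.6056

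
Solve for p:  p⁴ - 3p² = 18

Let u = p². The equation becomes u² - 3u - 18 = 0.
Factor: (u + 3)(u - 6) = 0, so u = -3 or u = 6.
p² = -3 < 0 has no real solution.
p² = 6 gives p = ±√(6) ≈ ±2.4495.

p = -2.4495 or p = 2.4495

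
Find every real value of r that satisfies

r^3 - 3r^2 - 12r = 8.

Rearrange: r^3 - 3r^2 - 12r - 8 = 0.
Possible rational roots are divisors of -8. Testing r = -1 gives 0, so (r + 1) is a factor.
Divide: r^3 - 3r^2 - 12r - 8 = (r + 1)(r^2 - 4r - 8).
Apply the quadratic formula to r^2 - 4r - 8 = 0: r = (4 +/- sqrt(48))/2, i.e. r ~= 5.4641 or r ~= -1.4641.

r = -1.4641 or r = -1 or r = 5.4641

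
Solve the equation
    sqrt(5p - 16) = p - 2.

Square both sides: 5p - 16 = (p - 2)^2.
Expand and rearrange: p^2 - 9p + 20 = 0.
Solving gives p = 5 or p = 4.
Check each candidate in the original equation:
  p = 5: sqrt(9) = 3, while p - 2 = 3 — valid.
  p = 4: sqrt(4) = 2, while p - 2 = 2 — valid.

p = 4 or p = 5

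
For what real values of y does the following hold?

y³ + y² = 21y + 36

y = -4 or y = -1.8541 or y = 4.8541

Rearrange: y³ + y² - 21y - 36 = 0.
Possible rational roots are divisors of -36. Testing y = -4 gives 0, so (y + 4) is a factor.
Divide: y³ + y² - 21y - 36 = (y + 4)(y² - 3y - 9).
Apply the quadratic formula to y² - 3y - 9 = 0: y = (3 ± √45)/2, i.e. y ≈ 4.8541 or y ≈ -1.8541.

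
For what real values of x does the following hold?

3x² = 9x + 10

Rearrange to standard form: 3x² - 9x - 10 = 0.
Discriminant: (-9)² − 4·3·(-10) = 201.
Quadratic formula: x = (9 ± √201) / 6.
So x = 3/2 + √(201)/6 ≈ 3.8629 or x = 3/2 - √(201)/6 ≈ -0.8629.

x = -0.8629 or x = 3.8629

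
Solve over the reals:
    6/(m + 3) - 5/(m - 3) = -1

m = -7 or m = 6

Multiply both sides by (m + 3)(m - 3):
6(m - 3) - 5(m + 3) = -(m + 3)(m - 3).
Expand and collect terms: -m^2 - m + 42 = 0.
Factor or apply the quadratic formula: m = -7 or m = 6.
Neither value makes a denominator zero (m != -3, m != 3), so both are valid.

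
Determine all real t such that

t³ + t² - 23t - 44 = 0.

t = -4 or t = -2.1401 or t = 5.1401

Possible rational roots are divisors of -44. Testing t = -4 gives 0, so (t + 4) is a factor.
Divide: t³ + t² - 23t - 44 = (t + 4)(t² - 3t - 11).
Apply the quadratic formula to t² - 3t - 11 = 0: t = (3 ± √53)/2, i.e. t ≈ 5.1401 or t ≈ -2.1401.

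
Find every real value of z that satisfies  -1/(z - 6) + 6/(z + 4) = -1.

Multiply both sides by (z - 6)(z + 4):
-(z + 4) + 6(z - 6) = -(z - 6)(z + 4).
Expand and collect terms: -z² - 3z + 64 = 0.
By the quadratic formula, z = (3 ± √265) / -2, so z ≈ -9.6394 or z ≈ 6.6394.
Neither value makes a denominator zero (z ≠ 6, z ≠ -4), so both are valid.

z = -9.6394 or z = 6.6394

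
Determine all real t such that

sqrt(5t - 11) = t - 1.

Square both sides: 5t - 11 = (t - 1)^2.
Expand and rearrange: t^2 - 7t + 12 = 0.
Solving gives t = 4 or t = 3.
Check each candidate in the original equation:
  t = 4: sqrt(9) = 3, while t - 1 = 3 — valid.
  t = 3: sqrt(4) = 2, while t - 1 = 2 — valid.

t = 3 or t = 4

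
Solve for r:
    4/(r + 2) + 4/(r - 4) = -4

r = -3.1623 or r = 3.1623

Multiply both sides by (r + 2)(r - 4):
4(r - 4) + 4(r + 2) = -4(r + 2)(r - 4).
Expand and collect terms: -4r^2 + 40 = 0.
By the quadratic formula, r = (0 +/- sqrt(640)) / -8, so r ~= -3.1623 or r ~= 3.1623.
Neither value makes a denominator zero (r != -2, r != 4), so both are valid.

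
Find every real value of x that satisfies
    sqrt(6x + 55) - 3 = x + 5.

Isolate the radical: sqrt(6x + 55) = x + 8.
Square both sides: 6x + 55 = (x + 8)^2.
Expand and rearrange: x^2 + 10x + 9 = 0.
Solving gives x = -1 or x = -9.
Check each candidate in the original equation:
  x = -1: sqrt(49) = 7, while x + 8 = 7 — valid.
  x = -9: sqrt(1) = 1, while x + 8 = -1 — extraneous.

x = -1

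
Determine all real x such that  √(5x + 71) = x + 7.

x = 2

Square both sides: 5x + 71 = (x + 7)².
Expand and rearrange: x² + 9x - 22 = 0.
Solving gives x = 2 or x = -11.
Check each candidate in the original equation:
  x = 2: √(81) = 9, while x + 7 = 9 — valid.
  x = -11: √(16) = 4, while x + 7 = -4 — extraneous.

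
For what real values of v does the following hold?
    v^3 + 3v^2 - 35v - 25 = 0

Possible rational roots are divisors of -25. Testing v = 5 gives 0, so (v - 5) is a factor.
Divide: v^3 + 3v^2 - 35v - 25 = (v - 5)(v^2 + 8v + 5).
Apply the quadratic formula to v^2 + 8v + 5 = 0: v = (-8 +/- sqrt(44))/2, i.e. v ~= -0.6834 or v ~= -7.3166.

v = -7.3166 or v = -0.6834 or v = 5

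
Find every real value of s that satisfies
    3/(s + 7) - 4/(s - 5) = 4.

s = -6.1763 or s = 3.9263

Multiply both sides by (s + 7)(s - 5):
3(s - 5) - 4(s + 7) = 4(s + 7)(s - 5).
Expand and collect terms: 4s^2 + 9s - 97 = 0.
By the quadratic formula, s = (-9 +/- sqrt(1633)) / 8, so s ~= 3.9263 or s ~= -6.1763.
Neither value makes a denominator zero (s != -7, s != 5), so both are valid.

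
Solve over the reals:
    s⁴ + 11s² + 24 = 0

No real solutions.

Let u = s². The equation becomes u² + 11u + 24 = 0.
Factor: (u + 3)(u + 8) = 0, so u = -3 or u = -8.
s² = -3 < 0 has no real solution.
s² = -8 < 0 has no real solution.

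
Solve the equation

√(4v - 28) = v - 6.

Square both sides: 4v - 28 = (v - 6)².
Expand and rearrange: v² - 16v + 64 = 0.
This gives the repeated root v = 8.
Check in the original equation:
  v = 8: √(4) = 2, while v - 6 = 2 — valid.

v = 8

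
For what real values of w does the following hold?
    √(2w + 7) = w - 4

w = 9

Square both sides: 2w + 7 = (w - 4)².
Expand and rearrange: w² - 10w + 9 = 0.
Solving gives w = 9 or w = 1.
Check each candidate in the original equation:
  w = 9: √(25) = 5, while w - 4 = 5 — valid.
  w = 1: √(9) = 3, while w - 4 = -3 — extraneous.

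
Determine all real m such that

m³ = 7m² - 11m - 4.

Rearrange: m³ - 7m² + 11m + 4 = 0.
Possible rational roots are divisors of 4. Testing m = 4 gives 0, so (m - 4) is a factor.
Divide: m³ - 7m² + 11m + 4 = (m - 4)(m² - 3m - 1).
Apply the quadratic formula to m² - 3m - 1 = 0: m = (3 ± √13)/2, i.e. m ≈ 3.3028 or m ≈ -0.3028.

m = -0.3028 or m = 3.3028 or m = 4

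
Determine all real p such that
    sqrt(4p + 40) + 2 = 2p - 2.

Isolate the radical: sqrt(4p + 40) = 2p - 4.
Square both sides: 4p + 40 = (2p - 4)^2.
Expand and rearrange: 4p^2 - 20p - 24 = 0.
Solving gives p = 6 or p = -1.
Check each candidate in the original equation:
  p = 6: sqrt(64) = 8, while 2p - 4 = 8 — valid.
  p = -1: sqrt(36) = 6, while 2p - 4 = -6 — extraneous.

p = 6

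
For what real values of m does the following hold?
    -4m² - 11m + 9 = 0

m = -3.4099 or m = 0.6599

Discriminant: (-11)² − 4·(-4)·9 = 265.
Quadratic formula: m = (11 ± √265) / (-8).
So m = -√(265)/8 - 11/8 ≈ -3.4099 or m = -11/8 + √(265)/8 ≈ 0.6599.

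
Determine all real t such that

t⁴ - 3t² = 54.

t = -3 or t = 3

Let u = t². The equation becomes u² - 3u - 54 = 0.
Factor: (u - 9)(u + 6) = 0, so u = 9 or u = -6.
t² = 9 gives t = ±3.
t² = -6 < 0 has no real solution.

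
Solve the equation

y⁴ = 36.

Let u = y². The equation becomes u² - 36 = 0.
Factor: (u - 6)(u + 6) = 0, so u = 6 or u = -6.
y² = 6 gives y = ±√(6) ≈ ±2.4495.
y² = -6 < 0 has no real solution.

y = -2.4495 or y = 2.4495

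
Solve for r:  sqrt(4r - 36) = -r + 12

r = 10

Square both sides: 4r - 36 = (-r + 12)^2.
Expand and rearrange: r^2 - 28r + 180 = 0.
Solving gives r = 18 or r = 10.
Check each candidate in the original equation:
  r = 18: sqrt(36) = 6, while -r + 12 = -6 — extraneous.
  r = 10: sqrt(4) = 2, while -r + 12 = 2 — valid.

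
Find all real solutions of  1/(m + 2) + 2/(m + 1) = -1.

m = -4.4142 or m = -1.5858

Multiply both sides by (m + 2)(m + 1):
(m + 1) + 2(m + 2) = -(m + 2)(m + 1).
Expand and collect terms: -m² - 6m - 7 = 0.
By the quadratic formula, m = (6 ± √8) / -2, so m ≈ -4.4142 or m ≈ -1.5858.
Neither value makes a denominator zero (m ≠ -2, m ≠ -1), so both are valid.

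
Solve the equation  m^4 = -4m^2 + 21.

Let u = m^2. The equation becomes u^2 + 4u - 21 = 0.
Factor: (u - 3)(u + 7) = 0, so u = 3 or u = -7.
m^2 = 3 gives m = +/-sqrt(3) ~= +/-1.7321.
m^2 = -7 < 0 has no real solution.

m = -1.7321 or m = 1.7321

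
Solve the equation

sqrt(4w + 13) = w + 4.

w = -3 or w = -1

Square both sides: 4w + 13 = (w + 4)^2.
Expand and rearrange: w^2 + 4w + 3 = 0.
Solving gives w = -1 or w = -3.
Check each candidate in the original equation:
  w = -1: sqrt(9) = 3, while w + 4 = 3 — valid.
  w = -3: sqrt(1) = 1, while w + 4 = 1 — valid.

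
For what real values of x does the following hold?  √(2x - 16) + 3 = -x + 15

Isolate the radical: √(2x - 16) = -x + 12.
Square both sides: 2x - 16 = (-x + 12)².
Expand and rearrange: x² - 26x + 160 = 0.
Solving gives x = 16 or x = 10.
Check each candidate in the original equation:
  x = 16: √(16) = 4, while -x + 12 = -4 — extraneous.
  x = 10: √(4) = 2, while -x + 12 = 2 — valid.

x = 10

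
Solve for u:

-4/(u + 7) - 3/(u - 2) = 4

Multiply both sides by (u + 7)(u - 2):
-4(u - 2) - 3(u + 7) = 4(u + 7)(u - 2).
Expand and collect terms: 4u² + 27u - 43 = 0.
By the quadratic formula, u = (-27 ± √1417) / 8, so u ≈ 1.3304 or u ≈ -8.0804.
Neither value makes a denominator zero (u ≠ -7, u ≠ 2), so both are valid.

u = -8.0804 or u = 1.3304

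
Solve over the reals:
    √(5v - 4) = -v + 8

v = 4

Square both sides: 5v - 4 = (-v + 8)².
Expand and rearrange: v² - 21v + 68 = 0.
Solving gives v = 17 or v = 4.
Check each candidate in the original equation:
  v = 17: √(81) = 9, while -v + 8 = -9 — extraneous.
  v = 4: √(16) = 4, while -v + 8 = 4 — valid.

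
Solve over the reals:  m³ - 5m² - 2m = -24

Rearrange: m³ - 5m² - 2m + 24 = 0.
Possible rational roots are divisors of 24. Testing m = 4 gives 0, so (m - 4) is a factor.
Divide: m³ - 5m² - 2m + 24 = (m - 4)(m² - m - 6).
Factor the quadratic: m = 3 or m = -2.

m = -2 or m = 3 or m = 4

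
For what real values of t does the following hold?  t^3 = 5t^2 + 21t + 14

t = -2 or t = -0.8875 or t = 7.8875

Rearrange: t^3 - 5t^2 - 21t - 14 = 0.
Possible rational roots are divisors of -14. Testing t = -2 gives 0, so (t + 2) is a factor.
Divide: t^3 - 5t^2 - 21t - 14 = (t + 2)(t^2 - 7t - 7).
Apply the quadratic formula to t^2 - 7t - 7 = 0: t = (7 +/- sqrt(77))/2, i.e. t ~= 7.8875 or t ~= -0.8875.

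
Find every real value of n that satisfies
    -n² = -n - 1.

Rearrange to standard form: -n² + n + 1 = 0.
Discriminant: (1)² − 4·(-1)·1 = 5.
Quadratic formula: n = (-1 ± √5) / (-2).
So n = 1/2 - √(5)/2 ≈ -0.618 or n = 1/2 + √(5)/2 ≈ 1.618.

n = -0.618 or n = 1.618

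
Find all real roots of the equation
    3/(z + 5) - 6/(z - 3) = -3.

Multiply both sides by (z + 5)(z - 3):
3(z - 3) - 6(z + 5) = -3(z + 5)(z - 3).
Expand and collect terms: -3z² - 3z + 84 = 0.
By the quadratic formula, z = (3 ± √1017) / -6, so z ≈ -5.8151 or z ≈ 4.8151.
Neither value makes a denominator zero (z ≠ -5, z ≠ 3), so both are valid.

z = -5.8151 or z = 4.8151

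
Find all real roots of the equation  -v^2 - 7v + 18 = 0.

v = -9 or v = 2

Factor: -1(v - 2)(v + 9) = 0.
So v = 2 or v = -9.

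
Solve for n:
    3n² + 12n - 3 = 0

n = -4.2361 or n = 0.2361

Discriminant: (12)² − 4·3·(-3) = 180.
Quadratic formula: n = (-12 ± √180) / 6.
So n = -2 + √(5) ≈ 0.2361 or n = -√(5) - 2 ≈ -4.2361.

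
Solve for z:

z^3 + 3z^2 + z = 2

z = -2 or z = -1.618 or z = 0.618

Rearrange: z^3 + 3z^2 + z - 2 = 0.
Possible rational roots are divisors of -2. Testing z = -2 gives 0, so (z + 2) is a factor.
Divide: z^3 + 3z^2 + z - 2 = (z + 2)(z^2 + z - 1).
Apply the quadratic formula to z^2 + z - 1 = 0: z = (-1 +/- sqrt(5))/2, i.e. z ~= 0.618 or z ~= -1.618.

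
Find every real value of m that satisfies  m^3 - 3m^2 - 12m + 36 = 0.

m = -3.4641 or m = 3 or m = 3.4641

Possible rational roots are divisors of 36. Testing m = 3 gives 0, so (m - 3) is a factor.
Divide: m^3 - 3m^2 - 12m + 36 = (m - 3)(m^2 - 12).
Apply the quadratic formula to m^2 - 12 = 0: m = (0 +/- sqrt(48))/2, i.e. m ~= 3.4641 or m ~= -3.4641.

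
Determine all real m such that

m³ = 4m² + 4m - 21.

Rearrange: m³ - 4m² - 4m + 21 = 0.
Possible rational roots are divisors of 21. Testing m = 3 gives 0, so (m - 3) is a factor.
Divide: m³ - 4m² - 4m + 21 = (m - 3)(m² - m - 7).
Apply the quadratic formula to m² - m - 7 = 0: m = (1 ± √29)/2, i.e. m ≈ 3.1926 or m ≈ -2.1926.

m = -2.1926 or m = 3 or m = 3.1926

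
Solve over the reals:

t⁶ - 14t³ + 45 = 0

Let u = t³. The equation becomes u² - 14u + 45 = 0.
Factor: (u - 5)(u - 9) = 0, so u = 5 or u = 9.
t³ = 5 gives t = ∛(5) ≈ 1.71.
t³ = 9 gives t = ∛(9) ≈ 2.0801.

t = 1.71 or t = 2.0801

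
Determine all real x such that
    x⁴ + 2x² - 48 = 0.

Let u = x². The equation becomes u² + 2u - 48 = 0.
Factor: (u - 6)(u + 8) = 0, so u = 6 or u = -8.
x² = 6 gives x = ±√(6) ≈ ±2.4495.
x² = -8 < 0 has no real solution.

x = -2.4495 or x = 2.4495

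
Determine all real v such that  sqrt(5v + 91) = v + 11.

v = -2

Square both sides: 5v + 91 = (v + 11)^2.
Expand and rearrange: v^2 + 17v + 30 = 0.
Solving gives v = -2 or v = -15.
Check each candidate in the original equation:
  v = -2: sqrt(81) = 9, while v + 11 = 9 — valid.
  v = -15: sqrt(16) = 4, while v + 11 = -4 — extraneous.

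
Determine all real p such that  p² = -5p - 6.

Bring every term to one side: p² + 5p + 6 = 0.
Factor: (p + 3)(p + 2) = 0.
So p = -3 or p = -2.

p = -3 or p = -2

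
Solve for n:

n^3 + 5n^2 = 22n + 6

Rearrange: n^3 + 5n^2 - 22n - 6 = 0.
Possible rational roots are divisors of -6. Testing n = 3 gives 0, so (n - 3) is a factor.
Divide: n^3 + 5n^2 - 22n - 6 = (n - 3)(n^2 + 8n + 2).
Apply the quadratic formula to n^2 + 8n + 2 = 0: n = (-8 +/- sqrt(56))/2, i.e. n ~= -0.2583 or n ~= -7.7417.

n = -7.7417 or n = -0.2583 or n = 3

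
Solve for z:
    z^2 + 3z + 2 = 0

z = -2 or z = -1

Factor: (z + 1)(z + 2) = 0.
So z = -1 or z = -2.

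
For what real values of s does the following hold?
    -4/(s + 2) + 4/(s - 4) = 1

Multiply both sides by (s + 2)(s - 4):
-4(s - 4) + 4(s + 2) = (s + 2)(s - 4).
Expand and collect terms: s² - 2s - 32 = 0.
By the quadratic formula, s = (2 ± √132) / 2, so s ≈ 6.7446 or s ≈ -4.7446.
Neither value makes a denominator zero (s ≠ -2, s ≠ 4), so both are valid.

s = -4.7446 or s = 6.7446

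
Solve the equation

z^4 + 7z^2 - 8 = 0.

Let u = z^2. The equation becomes u^2 + 7u - 8 = 0.
Factor: (u - 1)(u + 8) = 0, so u = 1 or u = -8.
z^2 = 1 gives z = +/-1.
z^2 = -8 < 0 has no real solution.

z = -1 or z = 1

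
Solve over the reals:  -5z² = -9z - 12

Rearrange to standard form: -5z² + 9z + 12 = 0.
Discriminant: (9)² − 4·(-5)·12 = 321.
Quadratic formula: z = (-9 ± √321) / (-10).
So z = 9/10 - √(321)/10 ≈ -0.8916 or z = 9/10 + √(321)/10 ≈ 2.6916.

z = -0.8916 or z = 2.6916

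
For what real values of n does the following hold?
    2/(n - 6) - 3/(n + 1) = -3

Multiply both sides by (n - 6)(n + 1):
2(n + 1) - 3(n - 6) = -3(n - 6)(n + 1).
Expand and collect terms: -3n^2 + 16n - 2 = 0.
By the quadratic formula, n = (-16 +/- sqrt(232)) / -6, so n ~= 0.1281 or n ~= 5.2053.
Neither value makes a denominator zero (n != 6, n != -1), so both are valid.

n = 0.1281 or n = 5.2053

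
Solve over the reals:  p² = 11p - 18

p = 2 or p = 9

Bring every term to one side: p² - 11p + 18 = 0.
Factor: (p - 9)(p - 2) = 0.
So p = 9 or p = 2.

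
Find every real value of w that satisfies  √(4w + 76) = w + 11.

w = -3

Square both sides: 4w + 76 = (w + 11)².
Expand and rearrange: w² + 18w + 45 = 0.
Solving gives w = -3 or w = -15.
Check each candidate in the original equation:
  w = -3: √(64) = 8, while w + 11 = 8 — valid.
  w = -15: √(16) = 4, while w + 11 = -4 — extraneous.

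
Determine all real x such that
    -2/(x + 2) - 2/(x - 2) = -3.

x = -1.4415 or x = 2.7749

Multiply both sides by (x + 2)(x - 2):
-2(x - 2) - 2(x + 2) = -3(x + 2)(x - 2).
Expand and collect terms: -3x² + 4x + 12 = 0.
By the quadratic formula, x = (-4 ± √160) / -6, so x ≈ -1.4415 or x ≈ 2.7749.
Neither value makes a denominator zero (x ≠ -2, x ≠ 2), so both are valid.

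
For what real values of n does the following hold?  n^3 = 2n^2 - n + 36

Rearrange: n^3 - 2n^2 + n - 36 = 0.
Possible rational roots are divisors of -36. Testing n = 4 gives 0, so (n - 4) is a factor.
Divide: n^3 - 2n^2 + n - 36 = (n - 4)(n^2 + 2n + 9).
The quadratic n^2 + 2n + 9 has discriminant -32 < 0, so no further real roots.

n = 4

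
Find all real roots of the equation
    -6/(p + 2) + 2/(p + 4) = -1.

Multiply both sides by (p + 2)(p + 4):
-6(p + 4) + 2(p + 2) = -(p + 2)(p + 4).
Expand and collect terms: -p² - 2p + 12 = 0.
By the quadratic formula, p = (2 ± √52) / -2, so p ≈ -4.6056 or p ≈ 2.6056.
Neither value makes a denominator zero (p ≠ -2, p ≠ -4), so both are valid.

p = -4.6056 or p = 2.6056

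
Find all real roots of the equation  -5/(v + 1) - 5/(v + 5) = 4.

v = -6.6085 or v = -1.8915

Multiply both sides by (v + 1)(v + 5):
-5(v + 5) - 5(v + 1) = 4(v + 1)(v + 5).
Expand and collect terms: 4v^2 + 34v + 50 = 0.
By the quadratic formula, v = (-34 +/- sqrt(356)) / 8, so v ~= -1.8915 or v ~= -6.6085.
Neither value makes a denominator zero (v != -1, v != -5), so both are valid.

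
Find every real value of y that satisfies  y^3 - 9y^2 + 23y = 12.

Rearrange: y^3 - 9y^2 + 23y - 12 = 0.
Possible rational roots are divisors of -12. Testing y = 4 gives 0, so (y - 4) is a factor.
Divide: y^3 - 9y^2 + 23y - 12 = (y - 4)(y^2 - 5y + 3).
Apply the quadratic formula to y^2 - 5y + 3 = 0: y = (5 +/- sqrt(13))/2, i.e. y ~= 4.3028 or y ~= 0.6972.

y = 0.6972 or y = 4 or y = 4.3028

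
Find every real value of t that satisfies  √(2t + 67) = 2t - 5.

t = 7

Square both sides: 2t + 67 = (2t - 5)².
Expand and rearrange: 4t² - 22t - 42 = 0.
Solving gives t = 7 or t = -1.5.
Check each candidate in the original equation:
  t = 7: √(81) = 9, while 2t - 5 = 9 — valid.
  t = -1.5: √(64) = 8, while 2t - 5 = -8 — extraneous.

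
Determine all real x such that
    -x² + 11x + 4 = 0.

Discriminant: (11)² − 4·(-1)·4 = 137.
Quadratic formula: x = (-11 ± √137) / (-2).
So x = 11/2 - √(137)/2 ≈ -0.3523 or x = 11/2 + √(137)/2 ≈ 11.3523.

x = -0.3523 or x = 11.3523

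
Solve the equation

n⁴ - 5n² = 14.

n = -2.6458 or n = 2.6458

Let u = n². The equation becomes u² - 5u - 14 = 0.
Factor: (u + 2)(u - 7) = 0, so u = -2 or u = 7.
n² = -2 < 0 has no real solution.
n² = 7 gives n = ±√(7) ≈ ±2.6458.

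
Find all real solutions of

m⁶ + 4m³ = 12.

m = -1.8171 or m = 1.2599

Let u = m³. The equation becomes u² + 4u - 12 = 0.
Factor: (u + 6)(u - 2) = 0, so u = -6 or u = 2.
m³ = -6 gives m = -∛(6) ≈ -1.8171.
m³ = 2 gives m = ∛(2) ≈ 1.2599.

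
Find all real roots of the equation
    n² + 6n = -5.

Bring every term to one side: n² + 6n + 5 = 0.
Factor: (n + 1)(n + 5) = 0.
So n = -1 or n = -5.

n = -5 or n = -1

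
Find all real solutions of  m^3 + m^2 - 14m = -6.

Rearrange: m^3 + m^2 - 14m + 6 = 0.
Possible rational roots are divisors of 6. Testing m = 3 gives 0, so (m - 3) is a factor.
Divide: m^3 + m^2 - 14m + 6 = (m - 3)(m^2 + 4m - 2).
Apply the quadratic formula to m^2 + 4m - 2 = 0: m = (-4 +/- sqrt(24))/2, i.e. m ~= 0.4495 or m ~= -4.4495.

m = -4.4495 or m = 0.4495 or m = 3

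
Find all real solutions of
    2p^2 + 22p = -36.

Bring every term to one side: 2p^2 + 22p + 36 = 0.
Factor: 2(p + 9)(p + 2) = 0.
So p = -9 or p = -2.

p = -9 or p = -2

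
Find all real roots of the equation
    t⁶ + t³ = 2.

t = -1.2599 or t = 1

Let u = t³. The equation becomes u² + u - 2 = 0.
Factor: (u + 2)(u - 1) = 0, so u = -2 or u = 1.
t³ = -2 gives t = -∛(2) ≈ -1.2599.
t³ = 1 gives t = 1.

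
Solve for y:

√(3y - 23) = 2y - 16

Square both sides: 3y - 23 = (2y - 16)².
Expand and rearrange: 4y² - 67y + 279 = 0.
Solving gives y = 9 or y = 7.75.
Check each candidate in the original equation:
  y = 9: √(4) = 2, while 2y - 16 = 2 — valid.
  y = 7.75: √(0.25) = 0.5, while 2y - 16 = -0.5 — extraneous.

y = 9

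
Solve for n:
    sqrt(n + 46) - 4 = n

Isolate the radical: sqrt(n + 46) = n + 4.
Square both sides: n + 46 = (n + 4)^2.
Expand and rearrange: n^2 + 7n - 30 = 0.
Solving gives n = 3 or n = -10.
Check each candidate in the original equation:
  n = 3: sqrt(49) = 7, while n + 4 = 7 — valid.
  n = -10: sqrt(36) = 6, while n + 4 = -6 — extraneous.

n = 3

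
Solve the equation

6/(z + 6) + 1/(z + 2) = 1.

z = -3 or z = 2

Multiply both sides by (z + 6)(z + 2):
6(z + 2) + (z + 6) = (z + 6)(z + 2).
Expand and collect terms: z² + z - 6 = 0.
Factor or apply the quadratic formula: z = 2 or z = -3.
Neither value makes a denominator zero (z ≠ -6, z ≠ -2), so both are valid.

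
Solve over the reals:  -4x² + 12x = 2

Rearrange to standard form: -4x² + 12x - 2 = 0.
Discriminant: (12)² − 4·(-4)·(-2) = 112.
Quadratic formula: x = (-12 ± √112) / (-8).
So x = 3/2 - √(7)/2 ≈ 0.1771 or x = √(7)/2 + 3/2 ≈ 2.8229.

x = 0.1771 or x = 2.8229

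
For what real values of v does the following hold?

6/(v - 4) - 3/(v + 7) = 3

v = -7.8557 or v = 5.8557

Multiply both sides by (v - 4)(v + 7):
6(v + 7) - 3(v - 4) = 3(v - 4)(v + 7).
Expand and collect terms: 3v² + 6v - 138 = 0.
By the quadratic formula, v = (-6 ± √1692) / 6, so v ≈ 5.8557 or v ≈ -7.8557.
Neither value makes a denominator zero (v ≠ 4, v ≠ -7), so both are valid.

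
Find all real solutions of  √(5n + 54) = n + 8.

n = -1

Square both sides: 5n + 54 = (n + 8)².
Expand and rearrange: n² + 11n + 10 = 0.
Solving gives n = -1 or n = -10.
Check each candidate in the original equation:
  n = -1: √(49) = 7, while n + 8 = 7 — valid.
  n = -10: √(4) = 2, while n + 8 = -2 — extraneous.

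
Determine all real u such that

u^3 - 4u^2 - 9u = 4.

u = -1 or u = -0.7016 or u = 5.7016

Rearrange: u^3 - 4u^2 - 9u - 4 = 0.
Possible rational roots are divisors of -4. Testing u = -1 gives 0, so (u + 1) is a factor.
Divide: u^3 - 4u^2 - 9u - 4 = (u + 1)(u^2 - 5u - 4).
Apply the quadratic formula to u^2 - 5u - 4 = 0: u = (5 +/- sqrt(41))/2, i.e. u ~= 5.7016 or u ~= -0.7016.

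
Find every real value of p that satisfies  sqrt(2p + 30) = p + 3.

p = 3

Square both sides: 2p + 30 = (p + 3)^2.
Expand and rearrange: p^2 + 4p - 21 = 0.
Solving gives p = 3 or p = -7.
Check each candidate in the original equation:
  p = 3: sqrt(36) = 6, while p + 3 = 6 — valid.
  p = -7: sqrt(16) = 4, while p + 3 = -4 — extraneous.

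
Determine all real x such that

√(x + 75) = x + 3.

Square both sides: x + 75 = (x + 3)².
Expand and rearrange: x² + 5x - 66 = 0.
Solving gives x = 6 or x = -11.
Check each candidate in the original equation:
  x = 6: √(81) = 9, while x + 3 = 9 — valid.
  x = -11: √(64) = 8, while x + 3 = -8 — extraneous.

x = 6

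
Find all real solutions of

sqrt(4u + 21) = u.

Square both sides: 4u + 21 = (u)^2.
Expand and rearrange: u^2 - 4u - 21 = 0.
Solving gives u = 7 or u = -3.
Check each candidate in the original equation:
  u = 7: sqrt(49) = 7, while u = 7 — valid.
  u = -3: sqrt(9) = 3, while u = -3 — extraneous.

u = 7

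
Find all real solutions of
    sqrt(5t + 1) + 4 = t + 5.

t = 0 or t = 3

Isolate the radical: sqrt(5t + 1) = t + 1.
Square both sides: 5t + 1 = (t + 1)^2.
Expand and rearrange: t^2 - 3t = 0.
Solving gives t = 3 or t = 0.
Check each candidate in the original equation:
  t = 3: sqrt(16) = 4, while t + 1 = 4 — valid.
  t = 0: sqrt(1) = 1, while t + 1 = 1 — valid.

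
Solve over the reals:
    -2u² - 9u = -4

Rearrange to standard form: -2u² - 9u + 4 = 0.
Discriminant: (-9)² − 4·(-2)·4 = 113.
Quadratic formula: u = (9 ± √113) / (-4).
So u = -√(113)/4 - 9/4 ≈ -4.9075 or u = -9/4 + √(113)/4 ≈ 0.4075.

u = -4.9075 or u = 0.4075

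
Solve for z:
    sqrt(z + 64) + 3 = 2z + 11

z = 0

Isolate the radical: sqrt(z + 64) = 2z + 8.
Square both sides: z + 64 = (2z + 8)^2.
Expand and rearrange: 4z^2 + 31z = 0.
Solving gives z = 0 or z = -7.75.
Check each candidate in the original equation:
  z = 0: sqrt(64) = 8, while 2z + 8 = 8 — valid.
  z = -7.75: sqrt(56.25) = 7.5, while 2z + 8 = -7.5 — extraneous.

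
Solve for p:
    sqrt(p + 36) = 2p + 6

p = 0

Square both sides: p + 36 = (2p + 6)^2.
Expand and rearrange: 4p^2 + 23p = 0.
Solving gives p = 0 or p = -5.75.
Check each candidate in the original equation:
  p = 0: sqrt(36) = 6, while 2p + 6 = 6 — valid.
  p = -5.75: sqrt(30.25) = 5.5, while 2p + 6 = -5.5 — extraneous.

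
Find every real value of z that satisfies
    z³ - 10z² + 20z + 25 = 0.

z = -0.8541 or z = 5 or z = 5.8541

Possible rational roots are divisors of 25. Testing z = 5 gives 0, so (z - 5) is a factor.
Divide: z³ - 10z² + 20z + 25 = (z - 5)(z² - 5z - 5).
Apply the quadratic formula to z² - 5z - 5 = 0: z = (5 ± √45)/2, i.e. z ≈ 5.8541 or z ≈ -0.8541.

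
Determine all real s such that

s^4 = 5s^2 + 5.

Let u = s^2. The equation becomes u^2 - 5u - 5 = 0.
By the quadratic formula, u = 5/2 + 3*sqrt(5)/2 or u = 5/2 - 3*sqrt(5)/2.
s^2 = 5/2 + 3*sqrt(5)/2 gives s = +/-sqrt(5/2 + 3*sqrt(5)/2) ~= +/-2.4195.
s^2 = 5/2 - 3*sqrt(5)/2 < 0 has no real solution.

s = -2.4195 or s = 2.4195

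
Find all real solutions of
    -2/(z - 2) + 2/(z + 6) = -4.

Multiply both sides by (z - 2)(z + 6):
-2(z + 6) + 2(z - 2) = -4(z - 2)(z + 6).
Expand and collect terms: -4z² - 16z + 64 = 0.
By the quadratic formula, z = (16 ± √1280) / -8, so z ≈ -6.4721 or z ≈ 2.4721.
Neither value makes a denominator zero (z ≠ 2, z ≠ -6), so both are valid.

z = -6.4721 or z = 2.4721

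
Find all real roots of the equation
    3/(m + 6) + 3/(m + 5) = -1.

m = -11.5414 or m = -5.4586

Multiply both sides by (m + 6)(m + 5):
3(m + 5) + 3(m + 6) = -(m + 6)(m + 5).
Expand and collect terms: -m² - 17m - 63 = 0.
By the quadratic formula, m = (17 ± √37) / -2, so m ≈ -11.5414 or m ≈ -5.4586.
Neither value makes a denominator zero (m ≠ -6, m ≠ -5), so both are valid.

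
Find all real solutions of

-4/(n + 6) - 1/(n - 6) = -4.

n = -5.0222 or n = 6.2722

Multiply both sides by (n + 6)(n - 6):
-4(n - 6) - (n + 6) = -4(n + 6)(n - 6).
Expand and collect terms: -4n^2 + 5n + 126 = 0.
By the quadratic formula, n = (-5 +/- sqrt(2041)) / -8, so n ~= -5.0222 or n ~= 6.2722.
Neither value makes a denominator zero (n != -6, n != 6), so both are valid.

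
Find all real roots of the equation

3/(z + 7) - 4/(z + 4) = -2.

z = -8 or z = -2.5

Multiply both sides by (z + 7)(z + 4):
3(z + 4) - 4(z + 7) = -2(z + 7)(z + 4).
Expand and collect terms: -2z² - 21z - 40 = 0.
Factor or apply the quadratic formula: z = -8 or z = -2.5.
Neither value makes a denominator zero (z ≠ -7, z ≠ -4), so both are valid.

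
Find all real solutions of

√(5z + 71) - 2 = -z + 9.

z = 2

Isolate the radical: √(5z + 71) = -z + 11.
Square both sides: 5z + 71 = (-z + 11)².
Expand and rearrange: z² - 27z + 50 = 0.
Solving gives z = 25 or z = 2.
Check each candidate in the original equation:
  z = 25: √(196) = 14, while -z + 11 = -14 — extraneous.
  z = 2: √(81) = 9, while -z + 11 = 9 — valid.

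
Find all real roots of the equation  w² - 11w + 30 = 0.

w = 5 or w = 6

Factor: (w - 6)(w - 5) = 0.
So w = 6 or w = 5.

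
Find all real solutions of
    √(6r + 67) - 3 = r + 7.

r = -3

Isolate the radical: √(6r + 67) = r + 10.
Square both sides: 6r + 67 = (r + 10)².
Expand and rearrange: r² + 14r + 33 = 0.
Solving gives r = -3 or r = -11.
Check each candidate in the original equation:
  r = -3: √(49) = 7, while r + 10 = 7 — valid.
  r = -11: √(1) = 1, while r + 10 = -1 — extraneous.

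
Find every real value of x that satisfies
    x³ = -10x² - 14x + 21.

Rearrange: x³ + 10x² + 14x - 21 = 0.
Possible rational roots are divisors of -21. Testing x = -3 gives 0, so (x + 3) is a factor.
Divide: x³ + 10x² + 14x - 21 = (x + 3)(x² + 7x - 7).
Apply the quadratic formula to x² + 7x - 7 = 0: x = (-7 ± √77)/2, i.e. x ≈ 0.8875 or x ≈ -7.8875.

x = -7.8875 or x = -3 or x = 0.8875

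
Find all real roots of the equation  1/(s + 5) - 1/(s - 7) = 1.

Multiply both sides by (s + 5)(s - 7):
(s - 7) - (s + 5) = (s + 5)(s - 7).
Expand and collect terms: s² - 2s - 23 = 0.
By the quadratic formula, s = (2 ± √96) / 2, so s ≈ 5.899 or s ≈ -3.899.
Neither value makes a denominator zero (s ≠ -5, s ≠ 7), so both are valid.

s = -3.899 or s = 5.899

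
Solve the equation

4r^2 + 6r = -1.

Rearrange to standard form: 4r^2 + 6r + 1 = 0.
Discriminant: (6)^2 - 4*4*1 = 20.
Quadratic formula: r = (-6 +/- sqrt(20)) / 8.
So r = -3/4 + sqrt(5)/4 ~= -0.191 or r = -3/4 - sqrt(5)/4 ~= -1.309.

r = -1.309 or r = -0.191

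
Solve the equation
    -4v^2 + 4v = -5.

Rearrange to standard form: -4v^2 + 4v + 5 = 0.
Discriminant: (4)^2 - 4*(-4)*5 = 96.
Quadratic formula: v = (-4 +/- sqrt(96)) / (-8).
So v = 1/2 - sqrt(6)/2 ~= -0.7247 or v = 1/2 + sqrt(6)/2 ~= 1.7247.

v = -0.7247 or v = 1.7247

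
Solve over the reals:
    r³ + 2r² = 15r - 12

Rearrange: r³ + 2r² - 15r + 12 = 0.
Possible rational roots are divisors of 12. Testing r = 1 gives 0, so (r - 1) is a factor.
Divide: r³ + 2r² - 15r + 12 = (r - 1)(r² + 3r - 12).
Apply the quadratic formula to r² + 3r - 12 = 0: r = (-3 ± √57)/2, i.e. r ≈ 2.2749 or r ≈ -5.2749.

r = -5.2749 or r = 1 or r = 2.2749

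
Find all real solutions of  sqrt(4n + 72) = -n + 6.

n = -2

Square both sides: 4n + 72 = (-n + 6)^2.
Expand and rearrange: n^2 - 16n - 36 = 0.
Solving gives n = 18 or n = -2.
Check each candidate in the original equation:
  n = 18: sqrt(144) = 12, while -n + 6 = -12 — extraneous.
  n = -2: sqrt(64) = 8, while -n + 6 = 8 — valid.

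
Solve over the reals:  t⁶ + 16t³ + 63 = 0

Let u = t³. The equation becomes u² + 16u + 63 = 0.
Factor: (u + 9)(u + 7) = 0, so u = -9 or u = -7.
t³ = -9 gives t = -∛(9) ≈ -2.0801.
t³ = -7 gives t = -∛(7) ≈ -1.9129.

t = -2.0801 or t = -1.9129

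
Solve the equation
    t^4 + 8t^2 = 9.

Let u = t^2. The equation becomes u^2 + 8u - 9 = 0.
Factor: (u + 9)(u - 1) = 0, so u = -9 or u = 1.
t^2 = -9 < 0 has no real solution.
t^2 = 1 gives t = +/-1.

t = -1 or t = 1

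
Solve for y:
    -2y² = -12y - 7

Rearrange to standard form: -2y² + 12y + 7 = 0.
Discriminant: (12)² − 4·(-2)·7 = 200.
Quadratic formula: y = (-12 ± √200) / (-4).
So y = 3 - 5·√(2)/2 ≈ -0.5355 or y = 3 + 5·√(2)/2 ≈ 6.5355.

y = -0.5355 or y = 6.5355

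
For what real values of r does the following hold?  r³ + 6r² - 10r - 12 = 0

r = -7.1623 or r = -0.8377 or r = 2

Possible rational roots are divisors of -12. Testing r = 2 gives 0, so (r - 2) is a factor.
Divide: r³ + 6r² - 10r - 12 = (r - 2)(r² + 8r + 6).
Apply the quadratic formula to r² + 8r + 6 = 0: r = (-8 ± √40)/2, i.e. r ≈ -0.8377 or r ≈ -7.1623.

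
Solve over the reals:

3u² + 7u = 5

u = -2.9067 or u = 0.5734

Rearrange to standard form: 3u² + 7u - 5 = 0.
Discriminant: (7)² − 4·3·(-5) = 109.
Quadratic formula: u = (-7 ± √109) / 6.
So u = -7/6 + √(109)/6 ≈ 0.5734 or u = -√(109)/6 - 7/6 ≈ -2.9067.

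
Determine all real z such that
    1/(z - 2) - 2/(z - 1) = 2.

Multiply both sides by (z - 2)(z - 1):
(z - 1) - 2(z - 2) = 2(z - 2)(z - 1).
Expand and collect terms: 2z^2 - 5z + 1 = 0.
By the quadratic formula, z = (5 +/- sqrt(17)) / 4, so z ~= 2.2808 or z ~= 0.2192.
Neither value makes a denominator zero (z != 2, z != 1), so both are valid.

z = 0.2192 or z = 2.2808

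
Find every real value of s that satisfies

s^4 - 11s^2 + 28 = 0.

Let u = s^2. The equation becomes u^2 - 11u + 28 = 0.
Factor: (u - 7)(u - 4) = 0, so u = 7 or u = 4.
s^2 = 7 gives s = +/-sqrt(7) ~= +/-2.6458.
s^2 = 4 gives s = +/-2.

s = -2.6458 or s = -2 or s = 2 or s = 2.6458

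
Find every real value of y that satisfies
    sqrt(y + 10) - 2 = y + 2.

Isolate the radical: sqrt(y + 10) = y + 4.
Square both sides: y + 10 = (y + 4)^2.
Expand and rearrange: y^2 + 7y + 6 = 0.
Solving gives y = -1 or y = -6.
Check each candidate in the original equation:
  y = -1: sqrt(9) = 3, while y + 4 = 3 — valid.
  y = -6: sqrt(4) = 2, while y + 4 = -2 — extraneous.

y = -1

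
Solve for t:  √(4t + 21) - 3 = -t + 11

Isolate the radical: √(4t + 21) = -t + 14.
Square both sides: 4t + 21 = (-t + 14)².
Expand and rearrange: t² - 32t + 175 = 0.
Solving gives t = 25 or t = 7.
Check each candidate in the original equation:
  t = 25: √(121) = 11, while -t + 14 = -11 — extraneous.
  t = 7: √(49) = 7, while -t + 14 = 7 — valid.

t = 7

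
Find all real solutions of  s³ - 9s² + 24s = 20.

s = 2 or s = 5

Rearrange: s³ - 9s² + 24s - 20 = 0.
Possible rational roots are divisors of -20. Testing s = 5 gives 0, so (s - 5) is a factor.
Divide: s³ - 9s² + 24s - 20 = (s - 5)(s² - 4s + 4).
The quadratic has the repeated root s = 2.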